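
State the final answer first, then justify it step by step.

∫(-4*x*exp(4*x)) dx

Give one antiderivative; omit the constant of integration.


The answer is -x*exp(4*x) + exp(4*x)/4.
Step 1. Integrate ∫(-4*x*exp(4*x)) dx by parts with u = x, dv = (-4*exp(4*x)) dx, so v = -exp(4*x): now -x*exp(4*x) + ∫(exp(4*x)) dx.
Step 2. Evaluate the standard form: now -x*exp(4*x) + exp(4*x)/4.
Answer: -x*exp(4*x) + exp(4*x)/4.


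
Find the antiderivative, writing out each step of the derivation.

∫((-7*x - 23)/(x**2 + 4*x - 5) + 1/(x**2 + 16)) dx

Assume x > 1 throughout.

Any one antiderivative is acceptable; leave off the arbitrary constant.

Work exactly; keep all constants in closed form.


Step 1. Rewrite: now ∫((-7*x - 23)/(x**2 + 4*x - 5)) dx + ∫(1/(x**2 + 16)) dx.
Step 2. Evaluate the standard form: now atan(x/4)/4 + ∫((-7*x - 23)/(x**2 + 4*x - 5)) dx.
Step 3. Decompose ∫((-7*x - 23)/(x**2 + 4*x - 5)) dx by partial fractions, (-7*x - 23)/(x**2 + 4*x - 5) = -2/(x + 5) - 5/(x - 1): now atan(x/4)/4 + ∫(-5/(x - 1)) dx + ∫(-2/(x + 5)) dx.
Step 4. Evaluate the standard form [assuming x > -5]: now -2*log(x + 5) + atan(x/4)/4 + ∫(-5/(x - 1)) dx.
Step 5. Evaluate the standard form [assuming x > 1]: now -5*log(x - 1) - 2*log(x + 5) + atan(x/4)/4.
Answer: -5*log(x - 1) - 2*log(x + 5) + atan(x/4)/4.


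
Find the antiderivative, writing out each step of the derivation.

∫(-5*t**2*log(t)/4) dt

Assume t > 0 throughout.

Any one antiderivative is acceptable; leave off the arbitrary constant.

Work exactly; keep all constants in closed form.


Step 1. Integrate ∫(-5*t**2*log(t)/4) dt by parts with u = log(t), dv = (-5*t**2/4) dt, so v = -5*t**3/12 [assuming t > 0]: now -5*t**3*log(t)/12 + ∫(5*t**2/12) dt.
Step 2. Evaluate the standard form: now -5*t**3*log(t)/12 + 5*t**3/36.
Answer: -5*t**3*log(t)/12 + 5*t**3/36.


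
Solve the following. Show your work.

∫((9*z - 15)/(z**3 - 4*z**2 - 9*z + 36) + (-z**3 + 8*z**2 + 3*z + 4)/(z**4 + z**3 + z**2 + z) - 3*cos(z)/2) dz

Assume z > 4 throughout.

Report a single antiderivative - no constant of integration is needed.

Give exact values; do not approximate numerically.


Step 1. Rewrite: now ∫((9*z - 15)/(z**3 - 4*z**2 - 9*z + 36)) dz + ∫((-z**3 + 8*z**2 + 3*z + 4)/(z**4 + z**3 + z**2 + z)) dz + ∫(-3*cos(z)/2) dz.
Step 2. Decompose ∫((-z**3 + 8*z**2 + 3*z + 4)/(z**4 + z**3 + z**2 + z)) dz by partial fractions, (-z**3 + 8*z**2 + 3*z + 4)/(z**4 + z**3 + z**2 + z) = 4/(z**2 + 1) - 5/(z + 1) + 4/z: now ∫(4/z) dz + ∫((9*z - 15)/(z**3 - 4*z**2 - 9*z + 36)) dz + ∫(-5/(z + 1)) dz + ∫(4/(z**2 + 1)) dz + ∫(-3*cos(z)/2) dz.
Step 3. Evaluate the standard form [assuming z > -1]: now -5*log(z + 1) + ∫(4/z) dz + ∫((9*z - 15)/(z**3 - 4*z**2 - 9*z + 36)) dz + ∫(4/(z**2 + 1)) dz + ∫(-3*cos(z)/2) dz.
Step 4. Evaluate the standard form [assuming z > 0]: now 4*log(z) - 5*log(z + 1) + ∫((9*z - 15)/(z**3 - 4*z**2 - 9*z + 36)) dz + ∫(4/(z**2 + 1)) dz + ∫(-3*cos(z)/2) dz.
Step 5. Evaluate the standard form: now 4*log(z) - 5*log(z + 1) + 4*atan(z) + ∫((9*z - 15)/(z**3 - 4*z**2 - 9*z + 36)) dz + ∫(-3*cos(z)/2) dz.
Step 6. Evaluate the standard form: now 4*log(z) - 5*log(z + 1) - 3*sin(z)/2 + 4*atan(z) + ∫((9*z - 15)/(z**3 - 4*z**2 - 9*z + 36)) dz.
Step 7. Decompose ∫((9*z - 15)/(z**3 - 4*z**2 - 9*z + 36)) dz by partial fractions, (9*z - 15)/(z**3 - 4*z**2 - 9*z + 36) = -1/(z + 3) - 2/(z - 3) + 3/(z - 4): now 4*log(z) - 5*log(z + 1) - 3*sin(z)/2 + 4*atan(z) + ∫(3/(z - 4)) dz + ∫(-2/(z - 3)) dz + ∫(-1/(z + 3)) dz.
Step 8. Evaluate the standard form [assuming z > 3]: now 4*log(z) - 2*log(z - 3) - 5*log(z + 1) - 3*sin(z)/2 + 4*atan(z) + ∫(3/(z - 4)) dz + ∫(-1/(z + 3)) dz.
Step 9. Evaluate the standard form [assuming z > -3]: now 4*log(z) - 2*log(z - 3) - 5*log(z + 1) - log(z + 3) - 3*sin(z)/2 + 4*atan(z) + ∫(3/(z - 4)) dz.
Step 10. Evaluate the standard form [assuming z > 4]: now 4*log(z) + 3*log(z - 4) - 2*log(z - 3) - 5*log(z + 1) - log(z + 3) - 3*sin(z)/2 + 4*atan(z).
Answer: 4*log(z) + 3*log(z - 4) - 2*log(z - 3) - 5*log(z + 1) - log(z + 3) - 3*sin(z)/2 + 4*atan(z).


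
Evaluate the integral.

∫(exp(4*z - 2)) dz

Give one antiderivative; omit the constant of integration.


Answer: exp(4*z - 2)/4.


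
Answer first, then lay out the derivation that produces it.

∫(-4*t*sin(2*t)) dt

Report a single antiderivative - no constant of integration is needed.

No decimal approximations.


The answer is 2*t*cos(2*t) - sin(2*t).
Step 1. Integrate ∫(-4*t*sin(2*t)) dt by parts with u = t, dv = (-4*sin(2*t)) dt, so v = 2*cos(2*t): now 2*t*cos(2*t) + ∫(-2*cos(2*t)) dt.
Step 2. Evaluate the standard form: now 2*t*cos(2*t) - sin(2*t).
Answer: 2*t*cos(2*t) - sin(2*t).


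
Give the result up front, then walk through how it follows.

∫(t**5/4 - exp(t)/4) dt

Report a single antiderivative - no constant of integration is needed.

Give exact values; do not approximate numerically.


The answer is t**6/24 - exp(t)/4.
Step 1. Rewrite: now ∫(t**5/4) dt + ∫(-exp(t)/4) dt.
Step 2. Evaluate the standard form: now -exp(t)/4 + ∫(t**5/4) dt.
Step 3. Evaluate the standard form: now t**6/24 - exp(t)/4.
Answer: t**6/24 - exp(t)/4.


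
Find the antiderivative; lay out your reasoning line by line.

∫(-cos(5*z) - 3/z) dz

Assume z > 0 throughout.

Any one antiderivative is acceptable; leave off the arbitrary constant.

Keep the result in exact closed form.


Step 1. Rewrite: now ∫(-3/z) dz + ∫(-cos(5*z)) dz.
Step 2. Evaluate the standard form: now -sin(5*z)/5 + ∫(-3/z) dz.
Step 3. Evaluate the standard form [assuming z > 0]: now -3*log(z) - sin(5*z)/5.
Answer: -3*log(z) - sin(5*z)/5.


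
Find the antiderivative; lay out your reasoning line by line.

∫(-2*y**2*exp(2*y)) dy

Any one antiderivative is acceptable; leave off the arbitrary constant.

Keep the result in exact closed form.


Step 1. Integrate ∫(-2*y**2*exp(2*y)) dy by parts with u = y**2, dv = (-2*exp(2*y)) dy, so v = -exp(2*y): now -y**2*exp(2*y) + ∫(2*y*exp(2*y)) dy.
Step 2. Integrate ∫(2*y*exp(2*y)) dy by parts with u = y, dv = (2*exp(2*y)) dy, so v = exp(2*y): now -y**2*exp(2*y) + y*exp(2*y) + ∫(-exp(2*y)) dy.
Step 3. Evaluate the standard form: now -y**2*exp(2*y) + y*exp(2*y) - exp(2*y)/2.
Answer: -y**2*exp(2*y) + y*exp(2*y) - exp(2*y)/2.


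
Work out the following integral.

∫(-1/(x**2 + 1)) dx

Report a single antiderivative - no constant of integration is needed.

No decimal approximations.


Answer: -atan(x).


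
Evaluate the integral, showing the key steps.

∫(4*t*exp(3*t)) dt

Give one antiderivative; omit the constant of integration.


Step 1. Integrate ∫(4*t*exp(3*t)) dt by parts with u = t, dv = (4*exp(3*t)) dt, so v = 4*exp(3*t)/3: now 4*t*exp(3*t)/3 + ∫(-4*exp(3*t)/3) dt.
Step 2. Evaluate the standard form: now 4*t*exp(3*t)/3 - 4*exp(3*t)/9.
Answer: 4*t*exp(3*t)/3 - 4*exp(3*t)/9.


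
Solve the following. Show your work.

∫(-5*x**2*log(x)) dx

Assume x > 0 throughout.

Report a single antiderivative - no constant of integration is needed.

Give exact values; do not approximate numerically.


Step 1. Integrate ∫(-5*x**2*log(x)) dx by parts with u = log(x), dv = (-5*x**2) dx, so v = -5*x**3/3 [assuming x > 0]: now -5*x**3*log(x)/3 + ∫(5*x**2/3) dx.
Step 2. Evaluate the standard form: now -5*x**3*log(x)/3 + 5*x**3/9.
Answer: -5*x**3*log(x)/3 + 5*x**3/9.


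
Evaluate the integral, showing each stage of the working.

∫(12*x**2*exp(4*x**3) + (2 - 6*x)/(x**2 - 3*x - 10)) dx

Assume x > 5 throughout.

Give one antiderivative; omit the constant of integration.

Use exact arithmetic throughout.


Step 1. Rewrite: now ∫(12*x**2*exp(4*x**3)) dx + ∫((2 - 6*x)/(x**2 - 3*x - 10)) dx.
Step 2. Decompose ∫((2 - 6*x)/(x**2 - 3*x - 10)) dx by partial fractions, (2 - 6*x)/(x**2 - 3*x - 10) = -2/(x + 2) - 4/(x - 5): now ∫(12*x**2*exp(4*x**3)) dx + ∫(-4/(x - 5)) dx + ∫(-2/(x + 2)) dx.
Step 3. Evaluate the standard form [assuming x > -2]: now -2*log(x + 2) + ∫(12*x**2*exp(4*x**3)) dx + ∫(-4/(x - 5)) dx.
Step 4. Evaluate the standard form [assuming x > 5]: now -4*log(x - 5) - 2*log(x + 2) + ∫(12*x**2*exp(4*x**3)) dx.
Step 5. Substitute u = x**3, turning ∫(12*x**2*exp(4*x**3)) dx into ∫(4*exp(4*u)) du: now -4*log(x - 5) - 2*log(x + 2) + ∫(4*exp(4*u)) du.
Step 6. Evaluate the standard form: now exp(4*u) - 4*log(x - 5) - 2*log(x + 2).
Step 7. Substitute back u = x**3: now exp(4*x**3) - 4*log(x - 5) - 2*log(x + 2).
Answer: exp(4*x**3) - 4*log(x - 5) - 2*log(x + 2).


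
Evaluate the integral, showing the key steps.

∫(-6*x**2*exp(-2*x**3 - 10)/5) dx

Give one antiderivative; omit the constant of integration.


Step 1. Substitute u = x**3 + 5, turning ∫(-6*x**2*exp(-2*x**3 - 10)/5) dx into ∫(-2*exp(-2*u)/5) du: now ∫(-2*exp(-2*u)/5) du.
Step 2. Evaluate the standard form: now exp(-2*u)/5.
Step 3. Substitute back u = x**3 + 5: now exp(-2*x**3 - 10)/5.
Answer: exp(-2*x**3 - 10)/5.


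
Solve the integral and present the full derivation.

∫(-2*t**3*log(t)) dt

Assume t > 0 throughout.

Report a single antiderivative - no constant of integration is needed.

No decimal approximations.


Step 1. Integrate ∫(-2*t**3*log(t)) dt by parts with u = log(t), dv = (-2*t**3) dt, so v = -t**4/2 [assuming t > 0]: now -t**4*log(t)/2 + ∫(t**3/2) dt.
Step 2. Evaluate the standard form: now -t**4*log(t)/2 + t**4/8.
Answer: -t**4*log(t)/2 + t**4/8.


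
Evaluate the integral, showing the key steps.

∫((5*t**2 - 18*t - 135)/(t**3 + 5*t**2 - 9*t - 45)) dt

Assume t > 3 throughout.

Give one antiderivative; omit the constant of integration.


Step 1. Decompose ∫((5*t**2 - 18*t - 135)/(t**3 + 5*t**2 - 9*t - 45)) dt by partial fractions, (5*t**2 - 18*t - 135)/(t**3 + 5*t**2 - 9*t - 45) = 5/(t + 5) + 3/(t + 3) - 3/(t - 3): now ∫(-3/(t - 3)) dt + ∫(3/(t + 3)) dt + ∫(5/(t + 5)) dt.
Step 2. Evaluate the standard form [assuming t > -3]: now 3*log(t + 3) + ∫(-3/(t - 3)) dt + ∫(5/(t + 5)) dt.
Step 3. Evaluate the standard form [assuming t > -5]: now 3*log(t + 3) + 5*log(t + 5) + ∫(-3/(t - 3)) dt.
Step 4. Evaluate the standard form [assuming t > 3]: now -3*log(t - 3) + 3*log(t + 3) + 5*log(t + 5).
Answer: -3*log(t - 3) + 3*log(t + 3) + 5*log(t + 5).


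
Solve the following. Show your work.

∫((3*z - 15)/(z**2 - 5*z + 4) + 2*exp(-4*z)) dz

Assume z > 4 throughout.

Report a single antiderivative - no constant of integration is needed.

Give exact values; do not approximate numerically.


Step 1. Rewrite: now ∫((3*z - 15)/(z**2 - 5*z + 4)) dz + ∫(2*exp(-4*z)) dz.
Step 2. Evaluate the standard form: now ∫((3*z - 15)/(z**2 - 5*z + 4)) dz - exp(-4*z)/2.
Step 3. Decompose ∫((3*z - 15)/(z**2 - 5*z + 4)) dz by partial fractions, (3*z - 15)/(z**2 - 5*z + 4) = 4/(z - 1) - 1/(z - 4): now ∫(-1/(z - 4)) dz + ∫(4/(z - 1)) dz - exp(-4*z)/2.
Step 4. Evaluate the standard form [assuming z > 1]: now 4*log(z - 1) + ∫(-1/(z - 4)) dz - exp(-4*z)/2.
Step 5. Evaluate the standard form [assuming z > 4]: now -log(z - 4) + 4*log(z - 1) - exp(-4*z)/2.
Answer: -log(z - 4) + 4*log(z - 1) - exp(-4*z)/2.


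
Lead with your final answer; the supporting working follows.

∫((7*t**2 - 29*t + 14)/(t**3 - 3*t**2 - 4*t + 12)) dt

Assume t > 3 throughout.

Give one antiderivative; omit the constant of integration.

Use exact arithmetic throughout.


The answer is -2*log(t - 3) + 4*log(t - 2) + 5*log(t + 2).
Step 1. Decompose ∫((7*t**2 - 29*t + 14)/(t**3 - 3*t**2 - 4*t + 12)) dt by partial fractions, (7*t**2 - 29*t + 14)/(t**3 - 3*t**2 - 4*t + 12) = 5/(t + 2) + 4/(t - 2) - 2/(t - 3): now ∫(-2/(t - 3)) dt + ∫(4/(t - 2)) dt + ∫(5/(t + 2)) dt.
Step 2. Evaluate the standard form [assuming t > -2]: now 5*log(t + 2) + ∫(-2/(t - 3)) dt + ∫(4/(t - 2)) dt.
Step 3. Evaluate the standard form [assuming t > 2]: now 4*log(t - 2) + 5*log(t + 2) + ∫(-2/(t - 3)) dt.
Step 4. Evaluate the standard form [assuming t > 3]: now -2*log(t - 3) + 4*log(t - 2) + 5*log(t + 2).
Answer: -2*log(t - 3) + 4*log(t - 2) + 5*log(t + 2).


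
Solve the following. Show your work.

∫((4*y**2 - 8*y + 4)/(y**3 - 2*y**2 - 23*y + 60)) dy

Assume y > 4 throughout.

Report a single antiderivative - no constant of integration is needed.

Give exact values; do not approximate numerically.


Step 1. Decompose ∫((4*y**2 - 8*y + 4)/(y**3 - 2*y**2 - 23*y + 60)) dy by partial fractions, (4*y**2 - 8*y + 4)/(y**3 - 2*y**2 - 23*y + 60) = 2/(y + 5) - 2/(y - 3) + 4/(y - 4): now ∫(4/(y - 4)) dy + ∫(-2/(y - 3)) dy + ∫(2/(y + 5)) dy.
Step 2. Evaluate the standard form [assuming y > 4]: now 4*log(y - 4) + ∫(-2/(y - 3)) dy + ∫(2/(y + 5)) dy.
Step 3. Evaluate the standard form [assuming y > 3]: now 4*log(y - 4) - 2*log(y - 3) + ∫(2/(y + 5)) dy.
Step 4. Evaluate the standard form [assuming y > -5]: now 4*log(y - 4) - 2*log(y - 3) + 2*log(y + 5).
Answer: 4*log(y - 4) - 2*log(y - 3) + 2*log(y + 5).


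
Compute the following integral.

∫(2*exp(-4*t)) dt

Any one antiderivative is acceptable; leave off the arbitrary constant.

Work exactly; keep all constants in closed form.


Answer: -exp(-4*t)/2.


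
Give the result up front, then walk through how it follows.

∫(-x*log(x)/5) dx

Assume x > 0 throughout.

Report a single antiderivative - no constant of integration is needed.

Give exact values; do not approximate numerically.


The answer is -x**2*log(x)/10 + x**2/20.
Step 1. Integrate ∫(-x*log(x)/5) dx by parts with u = log(x), dv = (-x/5) dx, so v = -x**2/10 [assuming x > 0]: now -x**2*log(x)/10 + ∫(x/10) dx.
Step 2. Evaluate the standard form: now -x**2*log(x)/10 + x**2/20.
Answer: -x**2*log(x)/10 + x**2/20.


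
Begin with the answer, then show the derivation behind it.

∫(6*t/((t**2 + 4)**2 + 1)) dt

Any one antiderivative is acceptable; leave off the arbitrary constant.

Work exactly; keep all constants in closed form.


The answer is 3*atan(t**2 + 4).
Step 1. Substitute u = t**2 + 4, turning ∫(6*t/((t**2 + 4)**2 + 1)) dt into ∫(3/(u**2 + 1)) du: now ∫(3/(u**2 + 1)) du.
Step 2. Evaluate the standard form: now 3*atan(u).
Step 3. Substitute back u = t**2 + 4: now 3*atan(t**2 + 4).
Answer: 3*atan(t**2 + 4).


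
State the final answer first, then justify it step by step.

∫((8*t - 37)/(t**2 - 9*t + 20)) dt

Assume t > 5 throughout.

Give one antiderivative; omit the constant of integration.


The answer is 3*log(t - 5) + 5*log(t - 4).
Step 1. Decompose ∫((8*t - 37)/(t**2 - 9*t + 20)) dt by partial fractions, (8*t - 37)/(t**2 - 9*t + 20) = 5/(t - 4) + 3/(t - 5): now ∫(3/(t - 5)) dt + ∫(5/(t - 4)) dt.
Step 2. Evaluate the standard form [assuming t > 5]: now 3*log(t - 5) + ∫(5/(t - 4)) dt.
Step 3. Evaluate the standard form [assuming t > 4]: now 3*log(t - 5) + 5*log(t - 4).
Answer: 3*log(t - 5) + 5*log(t - 4).


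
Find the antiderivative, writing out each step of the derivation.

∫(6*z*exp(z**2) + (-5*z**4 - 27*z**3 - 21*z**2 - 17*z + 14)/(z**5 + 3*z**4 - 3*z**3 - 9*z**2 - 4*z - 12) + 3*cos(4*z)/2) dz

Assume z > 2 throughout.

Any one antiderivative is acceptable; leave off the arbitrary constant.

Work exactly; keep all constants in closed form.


Step 1. Rewrite: now ∫(6*z*exp(z**2)) dz + ∫((-5*z**4 - 27*z**3 - 21*z**2 - 17*z + 14)/(z**5 + 3*z**4 - 3*z**3 - 9*z**2 - 4*z - 12)) dz + ∫(3*cos(4*z)/2) dz.
Step 2. Substitute u = z**2, turning ∫(6*z*exp(z**2)) dz into ∫(3*exp(u)) du: now ∫((-5*z**4 - 27*z**3 - 21*z**2 - 17*z + 14)/(z**5 + 3*z**4 - 3*z**3 - 9*z**2 - 4*z - 12)) dz + ∫(3*exp(u)) du + ∫(3*cos(4*z)/2) dz.
Step 3. Evaluate the standard form: now 3*exp(u) + ∫((-5*z**4 - 27*z**3 - 21*z**2 - 17*z + 14)/(z**5 + 3*z**4 - 3*z**3 - 9*z**2 - 4*z - 12)) dz + ∫(3*cos(4*z)/2) dz.
Step 4. Substitute back u = z**2: now 3*exp(z**2) + ∫((-5*z**4 - 27*z**3 - 21*z**2 - 17*z + 14)/(z**5 + 3*z**4 - 3*z**3 - 9*z**2 - 4*z - 12)) dz + ∫(3*cos(4*z)/2) dz.
Step 5. Evaluate the standard form: now 3*exp(z**2) + 3*sin(4*z)/8 + ∫((-5*z**4 - 27*z**3 - 21*z**2 - 17*z + 14)/(z**5 + 3*z**4 - 3*z**3 - 9*z**2 - 4*z - 12)) dz.
Step 6. Decompose ∫((-5*z**4 - 27*z**3 - 21*z**2 - 17*z + 14)/(z**5 + 3*z**4 - 3*z**3 - 9*z**2 - 4*z - 12)) dz by partial fractions, (-5*z**4 - 27*z**3 - 21*z**2 - 17*z + 14)/(z**5 + 3*z**4 - 3*z**3 - 9*z**2 - 4*z - 12) = -2/(z**2 + 1) + 4/(z + 3) - 5/(z + 2) - 4/(z - 2): now 3*exp(z**2) + 3*sin(4*z)/8 + ∫(-4/(z - 2)) dz + ∫(-5/(z + 2)) dz + ∫(4/(z + 3)) dz + ∫(-2/(z**2 + 1)) dz.
Step 7. Evaluate the standard form [assuming z > -2]: now 3*exp(z**2) - 5*log(z + 2) + 3*sin(4*z)/8 + ∫(-4/(z - 2)) dz + ∫(4/(z + 3)) dz + ∫(-2/(z**2 + 1)) dz.
Step 8. Evaluate the standard form [assuming z > -3]: now 3*exp(z**2) - 5*log(z + 2) + 4*log(z + 3) + 3*sin(4*z)/8 + ∫(-4/(z - 2)) dz + ∫(-2/(z**2 + 1)) dz.
Step 9. Evaluate the standard form [assuming z > 2]: now 3*exp(z**2) - 4*log(z - 2) - 5*log(z + 2) + 4*log(z + 3) + 3*sin(4*z)/8 + ∫(-2/(z**2 + 1)) dz.
Step 10. Evaluate the standard form: now 3*exp(z**2) - 4*log(z - 2) - 5*log(z + 2) + 4*log(z + 3) + 3*sin(4*z)/8 - 2*atan(z).
Answer: 3*exp(z**2) - 4*log(z - 2) - 5*log(z + 2) + 4*log(z + 3) + 3*sin(4*z)/8 - 2*atan(z).


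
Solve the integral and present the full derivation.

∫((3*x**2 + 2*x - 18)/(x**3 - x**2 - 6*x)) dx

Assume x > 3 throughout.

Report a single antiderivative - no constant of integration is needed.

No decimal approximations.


Step 1. Decompose ∫((3*x**2 + 2*x - 18)/(x**3 - x**2 - 6*x)) dx by partial fractions, (3*x**2 + 2*x - 18)/(x**3 - x**2 - 6*x) = -1/(x + 2) + 1/(x - 3) + 3/x: now ∫(3/x) dx + ∫(1/(x - 3)) dx + ∫(-1/(x + 2)) dx.
Step 2. Evaluate the standard form [assuming x > 3]: now log(x - 3) + ∫(3/x) dx + ∫(-1/(x + 2)) dx.
Step 3. Evaluate the standard form [assuming x > 0]: now 3*log(x) + log(x - 3) + ∫(-1/(x + 2)) dx.
Step 4. Evaluate the standard form [assuming x > -2]: now 3*log(x) + log(x - 3) - log(x + 2).
Answer: 3*log(x) + log(x - 3) - log(x + 2).


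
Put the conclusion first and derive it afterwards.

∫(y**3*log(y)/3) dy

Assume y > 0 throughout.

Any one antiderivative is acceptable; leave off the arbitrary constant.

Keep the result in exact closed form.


The answer is y**4*log(y)/12 - y**4/48.
Step 1. Integrate ∫(y**3*log(y)/3) dy by parts with u = log(y), dv = (y**3/3) dy, so v = y**4/12 [assuming y > 0]: now y**4*log(y)/12 + ∫(-y**3/12) dy.
Step 2. Evaluate the standard form: now y**4*log(y)/12 - y**4/48.
Answer: y**4*log(y)/12 - y**4/48.


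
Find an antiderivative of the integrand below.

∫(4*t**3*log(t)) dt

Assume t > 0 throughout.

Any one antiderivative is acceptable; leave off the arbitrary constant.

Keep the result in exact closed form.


Answer: t**4*log(t) - t**4/4.


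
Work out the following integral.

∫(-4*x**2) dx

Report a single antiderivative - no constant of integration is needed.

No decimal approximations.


Answer: -4*x**3/3.


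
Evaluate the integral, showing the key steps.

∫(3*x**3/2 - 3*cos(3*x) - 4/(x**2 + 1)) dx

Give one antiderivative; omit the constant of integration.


Step 1. Rewrite: now ∫(3*x**3/2) dx + ∫(-4/(x**2 + 1)) dx + ∫(-3*cos(3*x)) dx.
Step 2. Evaluate the standard form: now -4*atan(x) + ∫(3*x**3/2) dx + ∫(-3*cos(3*x)) dx.
Step 3. Evaluate the standard form: now -sin(3*x) - 4*atan(x) + ∫(3*x**3/2) dx.
Step 4. Evaluate the standard form: now 3*x**4/8 - sin(3*x) - 4*atan(x).
Answer: 3*x**4/8 - sin(3*x) - 4*atan(x).


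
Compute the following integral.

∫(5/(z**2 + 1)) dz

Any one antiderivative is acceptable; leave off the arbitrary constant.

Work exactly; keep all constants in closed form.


Answer: 5*atan(z).


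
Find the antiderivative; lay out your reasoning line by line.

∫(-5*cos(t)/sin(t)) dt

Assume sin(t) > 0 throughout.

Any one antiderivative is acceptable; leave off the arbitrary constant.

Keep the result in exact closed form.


Step 1. Substitute u = sin(t), turning ∫(-5*cos(t)/sin(t)) dt into ∫(-5/u) du: now ∫(-5/u) du.
Step 2. Evaluate the standard form [assuming u > 0]: now -5*log(u).
Step 3. Substitute back u = sin(t): now -5*log(sin(t)).
Answer: -5*log(sin(t)).


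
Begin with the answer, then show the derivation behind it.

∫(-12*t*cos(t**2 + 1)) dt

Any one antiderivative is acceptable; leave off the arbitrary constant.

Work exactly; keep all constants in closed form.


The answer is -6*sin(t**2 + 1).
Step 1. Substitute u = t**2 + 1, turning ∫(-12*t*cos(t**2 + 1)) dt into ∫(-6*cos(u)) du: now ∫(-6*cos(u)) du.
Step 2. Evaluate the standard form: now -6*sin(u).
Step 3. Substitute back u = t**2 + 1: now -6*sin(t**2 + 1).
Answer: -6*sin(t**2 + 1).


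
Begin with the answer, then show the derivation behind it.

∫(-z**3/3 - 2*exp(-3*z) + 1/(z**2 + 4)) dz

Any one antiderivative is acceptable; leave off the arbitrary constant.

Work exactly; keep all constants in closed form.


The answer is -z**4/12 + atan(z/2)/2 + 2*exp(-3*z)/3.
Step 1. Rewrite: now ∫(-z**3/3) dz + ∫(1/(z**2 + 4)) dz + ∫(-2*exp(-3*z)) dz.
Step 2. Evaluate the standard form: now atan(z/2)/2 + ∫(-z**3/3) dz + ∫(-2*exp(-3*z)) dz.
Step 3. Evaluate the standard form: now atan(z/2)/2 + ∫(-z**3/3) dz + 2*exp(-3*z)/3.
Step 4. Evaluate the standard form: now -z**4/12 + atan(z/2)/2 + 2*exp(-3*z)/3.
Answer: -z**4/12 + atan(z/2)/2 + 2*exp(-3*z)/3.


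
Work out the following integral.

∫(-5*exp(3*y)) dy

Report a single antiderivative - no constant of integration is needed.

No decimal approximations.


Answer: -5*exp(3*y)/3.


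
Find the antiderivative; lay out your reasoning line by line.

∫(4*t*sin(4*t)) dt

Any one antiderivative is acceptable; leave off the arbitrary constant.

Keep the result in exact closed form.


Step 1. Integrate ∫(4*t*sin(4*t)) dt by parts with u = t, dv = (4*sin(4*t)) dt, so v = -cos(4*t): now -t*cos(4*t) + ∫(cos(4*t)) dt.
Step 2. Evaluate the standard form: now -t*cos(4*t) + sin(4*t)/4.
Answer: -t*cos(4*t) + sin(4*t)/4.


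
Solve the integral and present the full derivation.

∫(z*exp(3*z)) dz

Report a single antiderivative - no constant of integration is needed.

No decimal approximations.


Step 1. Integrate ∫(z*exp(3*z)) dz by parts with u = z, dv = (exp(3*z)) dz, so v = exp(3*z)/3: now z*exp(3*z)/3 + ∫(-exp(3*z)/3) dz.
Step 2. Evaluate the standard form: now z*exp(3*z)/3 - exp(3*z)/9.
Answer: z*exp(3*z)/3 - exp(3*z)/9.


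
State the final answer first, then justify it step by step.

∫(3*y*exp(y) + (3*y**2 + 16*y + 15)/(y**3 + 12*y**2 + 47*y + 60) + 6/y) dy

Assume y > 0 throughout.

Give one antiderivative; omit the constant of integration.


The answer is 3*y*exp(y) - 3*exp(y) + 6*log(y) - 3*log(y + 3) + log(y + 4) + 5*log(y + 5).
Step 1. Rewrite: now ∫(6/y) dy + ∫(3*y*exp(y)) dy + ∫((3*y**2 + 16*y + 15)/(y**3 + 12*y**2 + 47*y + 60)) dy.
Step 2. Evaluate the standard form [assuming y > 0]: now 6*log(y) + ∫(3*y*exp(y)) dy + ∫((3*y**2 + 16*y + 15)/(y**3 + 12*y**2 + 47*y + 60)) dy.
Step 3. Integrate ∫(3*y*exp(y)) dy by parts with u = y, dv = (3*exp(y)) dy, so v = 3*exp(y): now 3*y*exp(y) + 6*log(y) + ∫((3*y**2 + 16*y + 15)/(y**3 + 12*y**2 + 47*y + 60)) dy + ∫(-3*exp(y)) dy.
Step 4. Evaluate the standard form: now 3*y*exp(y) - 3*exp(y) + 6*log(y) + ∫((3*y**2 + 16*y + 15)/(y**3 + 12*y**2 + 47*y + 60)) dy.
Step 5. Decompose ∫((3*y**2 + 16*y + 15)/(y**3 + 12*y**2 + 47*y + 60)) dy by partial fractions, (3*y**2 + 16*y + 15)/(y**3 + 12*y**2 + 47*y + 60) = 5/(y + 5) + 1/(y + 4) - 3/(y + 3): now 3*y*exp(y) - 3*exp(y) + 6*log(y) + ∫(-3/(y + 3)) dy + ∫(1/(y + 4)) dy + ∫(5/(y + 5)) dy.
Step 6. Evaluate the standard form [assuming y > -4]: now 3*y*exp(y) - 3*exp(y) + 6*log(y) + log(y + 4) + ∫(-3/(y + 3)) dy + ∫(5/(y + 5)) dy.
Step 7. Evaluate the standard form [assuming y > -3]: now 3*y*exp(y) - 3*exp(y) + 6*log(y) - 3*log(y + 3) + log(y + 4) + ∫(5/(y + 5)) dy.
Step 8. Evaluate the standard form [assuming y > -5]: now 3*y*exp(y) - 3*exp(y) + 6*log(y) - 3*log(y + 3) + log(y + 4) + 5*log(y + 5).
Answer: 3*y*exp(y) - 3*exp(y) + 6*log(y) - 3*log(y + 3) + log(y + 4) + 5*log(y + 5).


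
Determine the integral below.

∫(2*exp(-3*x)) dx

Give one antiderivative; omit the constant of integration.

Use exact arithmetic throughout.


Answer: -2*exp(-3*x)/3.


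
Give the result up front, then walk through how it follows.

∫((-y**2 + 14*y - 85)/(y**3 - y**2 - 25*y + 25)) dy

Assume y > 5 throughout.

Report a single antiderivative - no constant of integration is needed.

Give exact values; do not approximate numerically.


The answer is -log(y - 5) + 3*log(y - 1) - 3*log(y + 5).
Step 1. Decompose ∫((-y**2 + 14*y - 85)/(y**3 - y**2 - 25*y + 25)) dy by partial fractions, (-y**2 + 14*y - 85)/(y**3 - y**2 - 25*y + 25) = -3/(y + 5) + 3/(y - 1) - 1/(y - 5): now ∫(-1/(y - 5)) dy + ∫(3/(y - 1)) dy + ∫(-3/(y + 5)) dy.
Step 2. Evaluate the standard form [assuming y > -5]: now -3*log(y + 5) + ∫(-1/(y - 5)) dy + ∫(3/(y - 1)) dy.
Step 3. Evaluate the standard form [assuming y > 5]: now -log(y - 5) - 3*log(y + 5) + ∫(3/(y - 1)) dy.
Step 4. Evaluate the standard form [assuming y > 1]: now -log(y - 5) + 3*log(y - 1) - 3*log(y + 5).
Answer: -log(y - 5) + 3*log(y - 1) - 3*log(y + 5).


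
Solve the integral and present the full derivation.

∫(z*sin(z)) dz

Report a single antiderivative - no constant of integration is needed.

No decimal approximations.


Step 1. Integrate ∫(z*sin(z)) dz by parts with u = z, dv = (sin(z)) dz, so v = -cos(z): now -z*cos(z) + ∫(cos(z)) dz.
Step 2. Evaluate the standard form: now -z*cos(z) + sin(z).
Answer: -z*cos(z) + sin(z).


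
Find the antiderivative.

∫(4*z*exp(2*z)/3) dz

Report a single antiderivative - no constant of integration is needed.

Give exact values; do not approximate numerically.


Answer: 2*z*exp(2*z)/3 - exp(2*z)/3.


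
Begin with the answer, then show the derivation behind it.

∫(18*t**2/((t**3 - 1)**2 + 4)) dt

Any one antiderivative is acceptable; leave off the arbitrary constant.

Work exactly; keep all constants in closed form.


The answer is 3*atan(t**3/2 - 1/2).
Step 1. Substitute u = t**3 - 1, turning ∫(18*t**2/((t**3 - 1)**2 + 4)) dt into ∫(6/(u**2 + 4)) du: now ∫(6/(u**2 + 4)) du.
Step 2. Evaluate the standard form: now 3*atan(u/2).
Step 3. Substitute back u = t**3 - 1: now 3*atan(t**3/2 - 1/2).
Answer: 3*atan(t**3/2 - 1/2).


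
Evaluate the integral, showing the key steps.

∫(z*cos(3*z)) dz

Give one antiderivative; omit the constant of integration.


Step 1. Integrate ∫(z*cos(3*z)) dz by parts with u = z, dv = (cos(3*z)) dz, so v = sin(3*z)/3: now z*sin(3*z)/3 + ∫(-sin(3*z)/3) dz.
Step 2. Evaluate the standard form: now z*sin(3*z)/3 + cos(3*z)/9.
Answer: z*sin(3*z)/3 + cos(3*z)/9.


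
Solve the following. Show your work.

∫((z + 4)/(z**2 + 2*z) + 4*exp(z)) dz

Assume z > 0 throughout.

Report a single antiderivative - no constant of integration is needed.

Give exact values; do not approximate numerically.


Step 1. Rewrite: now ∫((z + 4)/(z**2 + 2*z)) dz + ∫(4*exp(z)) dz.
Step 2. Decompose ∫((z + 4)/(z**2 + 2*z)) dz by partial fractions, (z + 4)/(z**2 + 2*z) = -1/(z + 2) + 2/z: now ∫(2/z) dz + ∫(-1/(z + 2)) dz + ∫(4*exp(z)) dz.
Step 3. Evaluate the standard form [assuming z > -2]: now -log(z + 2) + ∫(2/z) dz + ∫(4*exp(z)) dz.
Step 4. Evaluate the standard form [assuming z > 0]: now 2*log(z) - log(z + 2) + ∫(4*exp(z)) dz.
Step 5. Evaluate the standard form: now 4*exp(z) + 2*log(z) - log(z + 2).
Answer: 4*exp(z) + 2*log(z) - log(z + 2).


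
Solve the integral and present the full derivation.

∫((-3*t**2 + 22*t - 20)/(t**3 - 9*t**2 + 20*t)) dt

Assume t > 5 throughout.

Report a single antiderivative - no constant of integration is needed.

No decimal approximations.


Step 1. Decompose ∫((-3*t**2 + 22*t - 20)/(t**3 - 9*t**2 + 20*t)) dt by partial fractions, (-3*t**2 + 22*t - 20)/(t**3 - 9*t**2 + 20*t) = -5/(t - 4) + 3/(t - 5) - 1/t: now ∫(-1/t) dt + ∫(3/(t - 5)) dt + ∫(-5/(t - 4)) dt.
Step 2. Evaluate the standard form [assuming t > 4]: now -5*log(t - 4) + ∫(-1/t) dt + ∫(3/(t - 5)) dt.
Step 3. Evaluate the standard form [assuming t > 5]: now 3*log(t - 5) - 5*log(t - 4) + ∫(-1/t) dt.
Step 4. Evaluate the standard form [assuming t > 0]: now -log(t) + 3*log(t - 5) - 5*log(t - 4).
Answer: -log(t) + 3*log(t - 5) - 5*log(t - 4).


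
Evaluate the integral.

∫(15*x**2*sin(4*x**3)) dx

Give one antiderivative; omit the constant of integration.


Answer: -5*cos(4*x**3)/4.


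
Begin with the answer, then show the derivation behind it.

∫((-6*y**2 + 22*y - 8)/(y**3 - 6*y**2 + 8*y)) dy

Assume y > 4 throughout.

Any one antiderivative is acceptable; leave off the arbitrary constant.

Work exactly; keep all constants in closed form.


The answer is -log(y) - 2*log(y - 4) - 3*log(y - 2).
Step 1. Decompose ∫((-6*y**2 + 22*y - 8)/(y**3 - 6*y**2 + 8*y)) dy by partial fractions, (-6*y**2 + 22*y - 8)/(y**3 - 6*y**2 + 8*y) = -3/(y - 2) - 2/(y - 4) - 1/y: now ∫(-1/y) dy + ∫(-2/(y - 4)) dy + ∫(-3/(y - 2)) dy.
Step 2. Evaluate the standard form [assuming y > 0]: now -log(y) + ∫(-2/(y - 4)) dy + ∫(-3/(y - 2)) dy.
Step 3. Evaluate the standard form [assuming y > 2]: now -log(y) - 3*log(y - 2) + ∫(-2/(y - 4)) dy.
Step 4. Evaluate the standard form [assuming y > 4]: now -log(y) - 2*log(y - 4) - 3*log(y - 2).
Answer: -log(y) - 2*log(y - 4) - 3*log(y - 2).


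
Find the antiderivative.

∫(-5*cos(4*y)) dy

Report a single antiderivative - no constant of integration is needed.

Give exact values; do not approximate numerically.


Answer: -5*sin(4*y)/4.


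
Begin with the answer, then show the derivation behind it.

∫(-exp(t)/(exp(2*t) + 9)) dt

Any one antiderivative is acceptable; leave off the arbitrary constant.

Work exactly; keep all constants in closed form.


The answer is -atan(exp(t)/3)/3.
Step 1. Substitute u = exp(t), turning ∫(-exp(t)/(exp(2*t) + 9)) dt into ∫(-1/(u**2 + 9)) du: now ∫(-1/(u**2 + 9)) du.
Step 2. Evaluate the standard form: now -atan(u/3)/3.
Step 3. Substitute back u = exp(t): now -atan(exp(t)/3)/3.
Answer: -atan(exp(t)/3)/3.


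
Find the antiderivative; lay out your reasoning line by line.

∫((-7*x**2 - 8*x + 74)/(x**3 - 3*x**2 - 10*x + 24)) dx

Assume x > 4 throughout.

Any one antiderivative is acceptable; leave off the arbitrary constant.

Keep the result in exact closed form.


Step 1. Decompose ∫((-7*x**2 - 8*x + 74)/(x**3 - 3*x**2 - 10*x + 24)) dx by partial fractions, (-7*x**2 - 8*x + 74)/(x**3 - 3*x**2 - 10*x + 24) = 1/(x + 3) - 3/(x - 2) - 5/(x - 4): now ∫(-5/(x - 4)) dx + ∫(-3/(x - 2)) dx + ∫(1/(x + 3)) dx.
Step 2. Evaluate the standard form [assuming x > 4]: now -5*log(x - 4) + ∫(-3/(x - 2)) dx + ∫(1/(x + 3)) dx.
Step 3. Evaluate the standard form [assuming x > 2]: now -5*log(x - 4) - 3*log(x - 2) + ∫(1/(x + 3)) dx.
Step 4. Evaluate the standard form [assuming x > -3]: now -5*log(x - 4) - 3*log(x - 2) + log(x + 3).
Answer: -5*log(x - 4) - 3*log(x - 2) + log(x + 3).


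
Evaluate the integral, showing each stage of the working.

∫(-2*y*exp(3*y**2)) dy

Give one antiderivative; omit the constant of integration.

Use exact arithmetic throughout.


Step 1. Substitute u = y**2, turning ∫(-2*y*exp(3*y**2)) dy into ∫(-exp(3*u)) du: now ∫(-exp(3*u)) du.
Step 2. Evaluate the standard form: now -exp(3*u)/3.
Step 3. Substitute back u = y**2: now -exp(3*y**2)/3.
Answer: -exp(3*y**2)/3.


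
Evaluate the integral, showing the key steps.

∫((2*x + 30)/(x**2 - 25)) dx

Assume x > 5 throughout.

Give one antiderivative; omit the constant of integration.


Step 1. Decompose ∫((2*x + 30)/(x**2 - 25)) dx by partial fractions, (2*x + 30)/(x**2 - 25) = -2/(x + 5) + 4/(x - 5): now ∫(4/(x - 5)) dx + ∫(-2/(x + 5)) dx.
Step 2. Evaluate the standard form [assuming x > -5]: now -2*log(x + 5) + ∫(4/(x - 5)) dx.
Step 3. Evaluate the standard form [assuming x > 5]: now 4*log(x - 5) - 2*log(x + 5).
Answer: 4*log(x - 5) - 2*log(x + 5).


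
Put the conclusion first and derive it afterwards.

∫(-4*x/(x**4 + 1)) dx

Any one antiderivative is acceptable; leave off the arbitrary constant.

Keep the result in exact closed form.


The answer is -2*atan(x**2).
Step 1. Substitute u = x**2, turning ∫(-4*x/(x**4 + 1)) dx into ∫(-2/(u**2 + 1)) du: now ∫(-2/(u**2 + 1)) du.
Step 2. Evaluate the standard form: now -2*atan(u).
Step 3. Substitute back u = x**2: now -2*atan(x**2).
Answer: -2*atan(x**2).


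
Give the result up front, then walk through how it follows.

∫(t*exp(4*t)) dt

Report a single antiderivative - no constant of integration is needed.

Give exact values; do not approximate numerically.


The answer is t*exp(4*t)/4 - exp(4*t)/16.
Step 1. Integrate ∫(t*exp(4*t)) dt by parts with u = t, dv = (exp(4*t)) dt, so v = exp(4*t)/4: now t*exp(4*t)/4 + ∫(-exp(4*t)/4) dt.
Step 2. Evaluate the standard form: now t*exp(4*t)/4 - exp(4*t)/16.
Answer: t*exp(4*t)/4 - exp(4*t)/16.


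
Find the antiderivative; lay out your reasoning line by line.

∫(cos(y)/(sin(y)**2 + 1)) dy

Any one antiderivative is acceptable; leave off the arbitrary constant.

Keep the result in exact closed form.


Step 1. Substitute u = sin(y), turning ∫(cos(y)/(sin(y)**2 + 1)) dy into ∫(1/(u**2 + 1)) du: now ∫(1/(u**2 + 1)) du.
Step 2. Evaluate the standard form: now atan(u).
Step 3. Substitute back u = sin(y): now atan(sin(y)).
Answer: atan(sin(y)).


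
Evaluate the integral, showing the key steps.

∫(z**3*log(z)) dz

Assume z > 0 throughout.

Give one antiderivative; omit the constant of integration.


Step 1. Integrate ∫(z**3*log(z)) dz by parts with u = log(z), dv = (z**3) dz, so v = z**4/4 [assuming z > 0]: now z**4*log(z)/4 + ∫(-z**3/4) dz.
Step 2. Evaluate the standard form: now z**4*log(z)/4 - z**4/16.
Answer: z**4*log(z)/4 - z**4/16.


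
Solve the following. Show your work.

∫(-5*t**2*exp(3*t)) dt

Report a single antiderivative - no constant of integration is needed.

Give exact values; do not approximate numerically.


Step 1. Integrate ∫(-5*t**2*exp(3*t)) dt by parts with u = t**2, dv = (-5*exp(3*t)) dt, so v = -5*exp(3*t)/3: now -5*t**2*exp(3*t)/3 + ∫(10*t*exp(3*t)/3) dt.
Step 2. Integrate ∫(10*t*exp(3*t)/3) dt by parts with u = t, dv = (10*exp(3*t)/3) dt, so v = 10*exp(3*t)/9: now -5*t**2*exp(3*t)/3 + 10*t*exp(3*t)/9 + ∫(-10*exp(3*t)/9) dt.
Step 3. Evaluate the standard form: now -5*t**2*exp(3*t)/3 + 10*t*exp(3*t)/9 - 10*exp(3*t)/27.
Answer: -5*t**2*exp(3*t)/3 + 10*t*exp(3*t)/9 - 10*exp(3*t)/27.


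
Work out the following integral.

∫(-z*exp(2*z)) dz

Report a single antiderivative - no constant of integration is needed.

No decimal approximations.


Answer: -z*exp(2*z)/2 + exp(2*z)/4.


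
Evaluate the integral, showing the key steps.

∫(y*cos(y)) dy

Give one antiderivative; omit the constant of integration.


Step 1. Integrate ∫(y*cos(y)) dy by parts with u = y, dv = (cos(y)) dy, so v = sin(y): now y*sin(y) + ∫(-sin(y)) dy.
Step 2. Evaluate the standard form: now y*sin(y) + cos(y).
Answer: y*sin(y) + cos(y).


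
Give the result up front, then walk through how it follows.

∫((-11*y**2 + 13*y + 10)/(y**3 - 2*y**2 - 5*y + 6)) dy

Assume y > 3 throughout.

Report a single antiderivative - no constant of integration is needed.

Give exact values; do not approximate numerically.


The answer is -5*log(y - 3) - 2*log(y - 1) - 4*log(y + 2).
Step 1. Decompose ∫((-11*y**2 + 13*y + 10)/(y**3 - 2*y**2 - 5*y + 6)) dy by partial fractions, (-11*y**2 + 13*y + 10)/(y**3 - 2*y**2 - 5*y + 6) = -4/(y + 2) - 2/(y - 1) - 5/(y - 3): now ∫(-5/(y - 3)) dy + ∫(-2/(y - 1)) dy + ∫(-4/(y + 2)) dy.
Step 2. Evaluate the standard form [assuming y > 3]: now -5*log(y - 3) + ∫(-2/(y - 1)) dy + ∫(-4/(y + 2)) dy.
Step 3. Evaluate the standard form [assuming y > -2]: now -5*log(y - 3) - 4*log(y + 2) + ∫(-2/(y - 1)) dy.
Step 4. Evaluate the standard form [assuming y > 1]: now -5*log(y - 3) - 2*log(y - 1) - 4*log(y + 2).
Answer: -5*log(y - 3) - 2*log(y - 1) - 4*log(y + 2).


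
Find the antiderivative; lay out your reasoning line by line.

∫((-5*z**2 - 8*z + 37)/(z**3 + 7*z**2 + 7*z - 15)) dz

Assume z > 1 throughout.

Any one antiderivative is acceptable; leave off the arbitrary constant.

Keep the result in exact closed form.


Step 1. Decompose ∫((-5*z**2 - 8*z + 37)/(z**3 + 7*z**2 + 7*z - 15)) dz by partial fractions, (-5*z**2 - 8*z + 37)/(z**3 + 7*z**2 + 7*z - 15) = -4/(z + 5) - 2/(z + 3) + 1/(z - 1): now ∫(1/(z - 1)) dz + ∫(-2/(z + 3)) dz + ∫(-4/(z + 5)) dz.
Step 2. Evaluate the standard form [assuming z > -5]: now -4*log(z + 5) + ∫(1/(z - 1)) dz + ∫(-2/(z + 3)) dz.
Step 3. Evaluate the standard form [assuming z > -3]: now -2*log(z + 3) - 4*log(z + 5) + ∫(1/(z - 1)) dz.
Step 4. Evaluate the standard form [assuming z > 1]: now log(z - 1) - 2*log(z + 3) - 4*log(z + 5).
Answer: log(z - 1) - 2*log(z + 3) - 4*log(z + 5).


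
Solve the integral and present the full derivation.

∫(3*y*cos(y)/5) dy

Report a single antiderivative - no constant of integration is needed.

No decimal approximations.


Step 1. Integrate ∫(3*y*cos(y)/5) dy by parts with u = y, dv = (3*cos(y)/5) dy, so v = 3*sin(y)/5: now 3*y*sin(y)/5 + ∫(-3*sin(y)/5) dy.
Step 2. Evaluate the standard form: now 3*y*sin(y)/5 + 3*cos(y)/5.
Answer: 3*y*sin(y)/5 + 3*cos(y)/5.


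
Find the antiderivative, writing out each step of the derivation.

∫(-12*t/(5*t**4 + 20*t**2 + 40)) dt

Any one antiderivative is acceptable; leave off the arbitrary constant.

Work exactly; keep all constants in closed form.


Step 1. Substitute u = t**2 + 2, turning ∫(-12*t/(5*t**4 + 20*t**2 + 40)) dt into ∫(-6/(5*(u**2 + 4))) du: now ∫(-6/(5*(u**2 + 4))) du.
Step 2. Evaluate the standard form: now -3*atan(u/2)/5.
Step 3. Substitute back u = t**2 + 2: now -3*atan(t**2/2 + 1)/5.
Answer: -3*atan(t**2/2 + 1)/5.


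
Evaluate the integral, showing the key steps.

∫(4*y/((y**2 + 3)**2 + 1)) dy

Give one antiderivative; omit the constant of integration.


Step 1. Substitute u = y**2 + 3, turning ∫(4*y/((y**2 + 3)**2 + 1)) dy into ∫(2/(u**2 + 1)) du: now ∫(2/(u**2 + 1)) du.
Step 2. Evaluate the standard form: now 2*atan(u).
Step 3. Substitute back u = y**2 + 3: now 2*atan(y**2 + 3).
Answer: 2*atan(y**2 + 3).


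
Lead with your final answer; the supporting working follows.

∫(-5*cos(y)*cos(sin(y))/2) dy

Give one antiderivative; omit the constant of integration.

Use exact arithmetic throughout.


The answer is -5*sin(sin(y))/2.
Step 1. Substitute u = sin(y), turning ∫(-5*cos(y)*cos(sin(y))/2) dy into ∫(-5*cos(u)/2) du: now ∫(-5*cos(u)/2) du.
Step 2. Evaluate the standard form: now -5*sin(u)/2.
Step 3. Substitute back u = sin(y): now -5*sin(sin(y))/2.
Answer: -5*sin(sin(y))/2.


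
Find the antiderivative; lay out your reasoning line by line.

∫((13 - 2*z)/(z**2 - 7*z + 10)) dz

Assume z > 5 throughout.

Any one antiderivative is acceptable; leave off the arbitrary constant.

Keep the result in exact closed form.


Step 1. Decompose ∫((13 - 2*z)/(z**2 - 7*z + 10)) dz by partial fractions, (13 - 2*z)/(z**2 - 7*z + 10) = -3/(z - 2) + 1/(z - 5): now ∫(1/(z - 5)) dz + ∫(-3/(z - 2)) dz.
Step 2. Evaluate the standard form [assuming z > 2]: now -3*log(z - 2) + ∫(1/(z - 5)) dz.
Step 3. Evaluate the standard form [assuming z > 5]: now log(z - 5) - 3*log(z - 2).
Answer: log(z - 5) - 3*log(z - 2).


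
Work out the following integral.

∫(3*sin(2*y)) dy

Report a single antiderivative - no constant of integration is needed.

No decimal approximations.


Answer: -3*cos(2*y)/2.


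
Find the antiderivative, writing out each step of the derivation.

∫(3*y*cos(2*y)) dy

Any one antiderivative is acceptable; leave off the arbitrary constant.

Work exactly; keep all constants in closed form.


Step 1. Integrate ∫(3*y*cos(2*y)) dy by parts with u = y, dv = (3*cos(2*y)) dy, so v = 3*sin(2*y)/2: now 3*y*sin(2*y)/2 + ∫(-3*sin(2*y)/2) dy.
Step 2. Evaluate the standard form: now 3*y*sin(2*y)/2 + 3*cos(2*y)/4.
Answer: 3*y*sin(2*y)/2 + 3*cos(2*y)/4.


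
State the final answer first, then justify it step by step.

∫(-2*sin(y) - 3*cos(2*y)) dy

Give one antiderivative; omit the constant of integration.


The answer is -3*sin(2*y)/2 + 2*cos(y).
Step 1. Rewrite: now ∫(-2*sin(y)) dy + ∫(-3*cos(2*y)) dy.
Step 2. Evaluate the standard form: now 2*cos(y) + ∫(-3*cos(2*y)) dy.
Step 3. Evaluate the standard form: now -3*sin(2*y)/2 + 2*cos(y).
Answer: -3*sin(2*y)/2 + 2*cos(y).
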